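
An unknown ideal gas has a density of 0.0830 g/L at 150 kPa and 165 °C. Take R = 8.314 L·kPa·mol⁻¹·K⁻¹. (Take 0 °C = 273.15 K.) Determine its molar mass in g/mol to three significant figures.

M ≈ 2.02 g/mol

ρ = PM/(RT) ⇒ M = ρRT/P = (0.0830 × 8.314 × 438.1) / 150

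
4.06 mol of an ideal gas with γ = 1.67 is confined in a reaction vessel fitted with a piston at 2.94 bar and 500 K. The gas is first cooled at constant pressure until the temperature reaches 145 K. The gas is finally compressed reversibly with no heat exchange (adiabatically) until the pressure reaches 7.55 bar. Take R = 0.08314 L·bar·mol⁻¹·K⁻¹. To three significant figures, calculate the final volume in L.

V₃ ≈ 9.46 L

From PV = nRT: V₁ = nRT₁/P₁ = 57.41 L.
Isobaric, so V/T is constant: P₂ = P₁; V₂ = V₁·(T₂/T₁) = 16.65 L.
Reversible adiabatic, γ = 1.67: T₃ = T₂·(P₃/P₂)^((γ−1)/γ) = 211.7 K; V₃ = V₂·(P₂/P₃)^(1/γ) = 9.464 L.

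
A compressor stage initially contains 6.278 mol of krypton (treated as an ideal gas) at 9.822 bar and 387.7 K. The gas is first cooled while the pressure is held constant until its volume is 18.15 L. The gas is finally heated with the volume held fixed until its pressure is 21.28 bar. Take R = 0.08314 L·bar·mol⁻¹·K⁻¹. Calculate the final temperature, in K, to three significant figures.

T₃ ≈ 740 K

From PV = nRT: V₁ = nRT₁/P₁ = 20.60 L.
P constant ⇒ V ∝ T: P₂ = P₁; T₂ = T₁·(V₂/V₁) = 341.5 K.
V constant ⇒ P ∝ T: V₃ = V₂; T₃ = T₂·(P₃/P₂) = 740.0 K.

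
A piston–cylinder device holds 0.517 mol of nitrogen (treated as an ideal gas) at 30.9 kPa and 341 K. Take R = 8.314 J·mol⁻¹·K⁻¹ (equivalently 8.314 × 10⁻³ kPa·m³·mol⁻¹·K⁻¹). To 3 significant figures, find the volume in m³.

PV = nRT ⇒ V = nRT/P = (0.517 × 8.314 × 10⁻³ × 341) / 30.9

V ≈ 0.0474 m³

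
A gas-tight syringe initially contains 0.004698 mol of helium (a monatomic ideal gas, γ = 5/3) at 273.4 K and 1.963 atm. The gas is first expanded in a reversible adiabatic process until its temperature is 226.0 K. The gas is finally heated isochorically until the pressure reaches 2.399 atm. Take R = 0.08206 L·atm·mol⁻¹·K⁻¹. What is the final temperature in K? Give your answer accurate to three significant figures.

T₃ ≈ 445 K

From PV = nRT: V₁ = nRT₁/P₁ = 0.05369 L.
Adiabatic (γ = 5/3), T V^(γ−1) and P V^γ constant: P₂ = P₁·(T₂/T₁)^(γ/(γ−1)) = 1.220 atm; V₂ = V₁·(T₁/T₂)^(1/(γ−1)) = 0.07144 L.
V constant ⇒ P ∝ T: V₃ = V₂; T₃ = T₂·(P₃/P₂) = 444.6 K.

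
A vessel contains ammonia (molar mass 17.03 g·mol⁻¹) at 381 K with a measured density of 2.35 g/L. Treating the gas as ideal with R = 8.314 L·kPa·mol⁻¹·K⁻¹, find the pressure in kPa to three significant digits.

P ≈ 437 kPa

ρ = PM/(RT) ⇒ P = ρRT/M = (2.35 × 8.314 × 381.0) / 17.03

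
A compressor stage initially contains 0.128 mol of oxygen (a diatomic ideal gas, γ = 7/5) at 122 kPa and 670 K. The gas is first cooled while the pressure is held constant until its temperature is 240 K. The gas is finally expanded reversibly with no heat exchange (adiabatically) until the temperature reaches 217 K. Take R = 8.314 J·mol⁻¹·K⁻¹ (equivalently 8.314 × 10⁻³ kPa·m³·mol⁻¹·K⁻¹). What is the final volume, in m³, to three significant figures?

From PV = nRT: V₁ = nRT₁/P₁ = 0.005844 m³.
P constant ⇒ V ∝ T: P₂ = P₁; V₂ = V₁·(T₂/T₁) = 0.002093 m³.
Reversible adiabatic, γ = 7/5: P₃ = P₂·(T₃/T₂)^(γ/(γ−1)) = 85.75 kPa; V₃ = V₂·(T₂/T₃)^(1/(γ−1)) = 0.002693 m³.

V₃ ≈ 0.00269 m³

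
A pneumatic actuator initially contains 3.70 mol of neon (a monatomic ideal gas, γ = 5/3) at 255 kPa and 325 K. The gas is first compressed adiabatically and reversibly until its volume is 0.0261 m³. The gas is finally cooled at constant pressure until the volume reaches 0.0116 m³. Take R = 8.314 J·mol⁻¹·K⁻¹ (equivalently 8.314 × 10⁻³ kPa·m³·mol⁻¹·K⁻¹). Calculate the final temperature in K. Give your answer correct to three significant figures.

From PV = nRT: V₁ = nRT₁/P₁ = 0.03921 m³.
Adiabatic (γ = 5/3), T V^(γ−1) and P V^γ constant: T₂ = T₁·(V₁/V₂)^(γ−1) = 426.3 K; P₂ = P₁·(V₁/V₂)^γ = 502.4 kPa.
Isobaric, so V/T is constant: P₃ = P₂; T₃ = T₂·(V₃/V₂) = 189.5 K.

T₃ ≈ 189 K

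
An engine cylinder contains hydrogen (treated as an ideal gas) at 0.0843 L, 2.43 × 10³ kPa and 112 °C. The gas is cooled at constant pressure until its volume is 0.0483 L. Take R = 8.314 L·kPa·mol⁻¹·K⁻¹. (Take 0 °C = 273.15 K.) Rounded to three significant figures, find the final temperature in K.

Convert: T₁ = 385.1 K.
P constant ⇒ V ∝ T: P₂ = P₁; T₂ = T₁·(V₂/V₁) = 220.7 K.

T₂ ≈ 221 K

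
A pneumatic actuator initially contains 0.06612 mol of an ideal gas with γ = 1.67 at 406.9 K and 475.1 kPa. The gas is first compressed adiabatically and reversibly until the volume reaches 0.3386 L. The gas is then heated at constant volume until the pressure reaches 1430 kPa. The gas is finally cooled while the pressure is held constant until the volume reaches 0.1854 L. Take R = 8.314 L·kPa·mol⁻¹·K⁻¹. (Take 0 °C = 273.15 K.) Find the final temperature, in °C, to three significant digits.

T₄ ≈ 209 °C

From PV = nRT: V₁ = nRT₁/P₁ = 0.4708 L.
Reversible adiabatic, γ = 1.67: T₂ = T₁·(V₁/V₂)^(γ−1) = 507.5 K; P₂ = P₁·(V₁/V₂)^γ = 823.9 kPa.
Isochoric, so P/T is constant: V₃ = V₂; T₃ = T₂·(P₃/P₂) = 880.8 K.
Isobaric, so V/T is constant: P₄ = P₃; T₄ = T₃·(V₄/V₃) = 482.3 K.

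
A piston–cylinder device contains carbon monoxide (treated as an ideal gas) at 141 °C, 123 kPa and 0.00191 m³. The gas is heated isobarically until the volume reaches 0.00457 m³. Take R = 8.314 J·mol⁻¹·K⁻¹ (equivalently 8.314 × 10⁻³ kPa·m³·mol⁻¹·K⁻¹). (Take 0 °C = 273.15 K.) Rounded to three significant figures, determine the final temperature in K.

T₂ ≈ 991 K

Convert: T₁ = 414.1 K.
P constant ⇒ V ∝ T: P₂ = P₁; T₂ = T₁·(V₂/V₁) = 990.9 K.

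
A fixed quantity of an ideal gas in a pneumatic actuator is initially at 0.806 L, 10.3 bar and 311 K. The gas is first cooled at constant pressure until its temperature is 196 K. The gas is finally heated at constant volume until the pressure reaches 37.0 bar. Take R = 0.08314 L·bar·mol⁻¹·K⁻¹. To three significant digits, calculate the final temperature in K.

Isobaric, so V/T is constant: P₂ = P₁; V₂ = V₁·(T₂/T₁) = 0.5080 L.
Isochoric, so P/T is constant: V₃ = V₂; T₃ = T₂·(P₃/P₂) = 704.1 K.

T₃ ≈ 704 K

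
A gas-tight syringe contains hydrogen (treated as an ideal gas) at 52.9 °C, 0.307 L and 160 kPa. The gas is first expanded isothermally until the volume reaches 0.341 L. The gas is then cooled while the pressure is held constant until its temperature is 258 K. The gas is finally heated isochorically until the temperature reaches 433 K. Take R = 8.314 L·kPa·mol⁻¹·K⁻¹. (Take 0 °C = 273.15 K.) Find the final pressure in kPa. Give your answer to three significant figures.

P₄ ≈ 242 kPa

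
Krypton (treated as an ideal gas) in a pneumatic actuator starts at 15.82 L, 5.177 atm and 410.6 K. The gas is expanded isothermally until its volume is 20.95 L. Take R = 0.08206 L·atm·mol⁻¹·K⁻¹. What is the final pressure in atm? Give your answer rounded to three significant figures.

P₂ ≈ 3.91 atm

T constant ⇒ Boyle's law P V = const: T₂ = T₁; P₂ = P₁·(V₁/V₂) = 3.909 atm.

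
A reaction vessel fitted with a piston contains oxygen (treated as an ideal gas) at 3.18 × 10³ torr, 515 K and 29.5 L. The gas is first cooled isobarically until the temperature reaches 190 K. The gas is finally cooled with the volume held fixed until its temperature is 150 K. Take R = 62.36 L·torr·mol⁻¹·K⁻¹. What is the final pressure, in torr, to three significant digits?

P₃ ≈ 2.51e+03 torr

Isobaric, so V/T is constant: P₂ = P₁; V₂ = V₁·(T₂/T₁) = 10.88 L.
Isochoric, so P/T is constant: V₃ = V₂; P₃ = P₂·(T₃/T₂) = 2511 torr.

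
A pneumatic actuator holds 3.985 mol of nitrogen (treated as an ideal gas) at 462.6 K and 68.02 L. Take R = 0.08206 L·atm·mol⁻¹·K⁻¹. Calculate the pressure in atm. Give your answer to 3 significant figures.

P ≈ 2.22 atm

PV = nRT ⇒ P = nRT/V = (3.985 × 0.08206 × 462.6) / 68.02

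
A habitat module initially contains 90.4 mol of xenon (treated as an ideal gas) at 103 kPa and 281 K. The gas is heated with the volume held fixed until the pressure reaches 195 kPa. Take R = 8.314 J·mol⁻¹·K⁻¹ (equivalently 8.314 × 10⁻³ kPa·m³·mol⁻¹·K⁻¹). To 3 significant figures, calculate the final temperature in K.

T₂ ≈ 532 K

From PV = nRT: V₁ = nRT₁/P₁ = 2.050 m³.
V constant ⇒ P ∝ T: V₂ = V₁; T₂ = T₁·(P₂/P₁) = 532.0 K.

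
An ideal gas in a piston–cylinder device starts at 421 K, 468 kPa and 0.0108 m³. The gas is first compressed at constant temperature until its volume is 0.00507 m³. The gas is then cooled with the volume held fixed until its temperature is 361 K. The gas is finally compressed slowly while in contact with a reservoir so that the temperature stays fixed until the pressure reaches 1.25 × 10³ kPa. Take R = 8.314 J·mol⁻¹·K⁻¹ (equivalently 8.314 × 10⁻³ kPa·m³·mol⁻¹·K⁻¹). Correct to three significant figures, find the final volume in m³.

V₄ ≈ 0.00347 m³

T constant ⇒ Boyle's law P V = const: T₂ = T₁; P₂ = P₁·(V₁/V₂) = 996.9 kPa.
V constant ⇒ P ∝ T: V₃ = V₂; P₃ = P₂·(T₃/T₂) = 854.8 kPa.
T constant ⇒ Boyle's law P V = const: T₄ = T₃; V₄ = V₃·(P₃/P₄) = 0.003467 m³.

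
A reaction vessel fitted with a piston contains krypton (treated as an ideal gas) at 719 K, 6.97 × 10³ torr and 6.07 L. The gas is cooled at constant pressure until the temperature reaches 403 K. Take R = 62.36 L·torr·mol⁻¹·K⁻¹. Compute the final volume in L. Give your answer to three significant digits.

V₂ ≈ 3.40 L

Isobaric, so V/T is constant: P₂ = P₁; V₂ = V₁·(T₂/T₁) = 3.402 L.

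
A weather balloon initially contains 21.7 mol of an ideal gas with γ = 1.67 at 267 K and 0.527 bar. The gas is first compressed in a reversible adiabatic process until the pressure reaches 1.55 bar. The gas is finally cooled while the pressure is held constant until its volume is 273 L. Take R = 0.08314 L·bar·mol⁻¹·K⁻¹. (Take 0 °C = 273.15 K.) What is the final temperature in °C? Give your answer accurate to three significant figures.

From PV = nRT: V₁ = nRT₁/P₁ = 914.1 L.
Reversible adiabatic, γ = 1.67: T₂ = T₁·(P₂/P₁)^((γ−1)/γ) = 411.6 K; V₂ = V₁·(P₁/P₂)^(1/γ) = 479.1 L.
Isobaric, so V/T is constant: P₃ = P₂; T₃ = T₂·(V₃/V₂) = 234.5 K.

T₃ ≈ -38.6 °C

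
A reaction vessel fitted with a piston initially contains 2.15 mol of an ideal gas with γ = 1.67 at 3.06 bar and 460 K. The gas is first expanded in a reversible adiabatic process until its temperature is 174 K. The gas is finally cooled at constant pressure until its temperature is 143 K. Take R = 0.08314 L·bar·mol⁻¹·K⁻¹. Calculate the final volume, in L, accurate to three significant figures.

From PV = nRT: V₁ = nRT₁/P₁ = 26.87 L.
Reversible adiabatic, γ = 1.67: P₂ = P₁·(T₂/T₁)^(γ/(γ−1)) = 0.2712 bar; V₂ = V₁·(T₁/T₂)^(1/(γ−1)) = 114.7 L.
P constant ⇒ V ∝ T: P₃ = P₂; V₃ = V₂·(T₃/T₂) = 94.24 L.

V₃ ≈ 94.2 L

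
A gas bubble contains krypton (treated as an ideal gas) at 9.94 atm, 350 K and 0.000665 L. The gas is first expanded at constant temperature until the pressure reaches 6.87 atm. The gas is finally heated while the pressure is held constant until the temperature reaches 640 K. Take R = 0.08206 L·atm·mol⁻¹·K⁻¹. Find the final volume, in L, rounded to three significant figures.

Isothermal, so P V is constant: T₂ = T₁; V₂ = V₁·(P₁/P₂) = 0.0009622 L.
P constant ⇒ V ∝ T: P₃ = P₂; V₃ = V₂·(T₃/T₂) = 0.001759 L.

V₃ ≈ 0.00176 L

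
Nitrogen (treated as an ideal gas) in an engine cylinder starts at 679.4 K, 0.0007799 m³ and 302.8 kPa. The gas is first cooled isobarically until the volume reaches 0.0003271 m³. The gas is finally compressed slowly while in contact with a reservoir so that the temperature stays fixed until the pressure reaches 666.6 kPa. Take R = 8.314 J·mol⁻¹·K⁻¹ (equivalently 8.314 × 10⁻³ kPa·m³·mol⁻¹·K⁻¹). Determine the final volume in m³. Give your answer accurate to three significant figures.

V₃ ≈ 0.000149 m³

Isobaric, so V/T is constant: P₂ = P₁; T₂ = T₁·(V₂/V₁) = 284.9 K.
T constant ⇒ Boyle's law P V = const: T₃ = T₂; V₃ = V₂·(P₂/P₃) = 0.0001486 m³.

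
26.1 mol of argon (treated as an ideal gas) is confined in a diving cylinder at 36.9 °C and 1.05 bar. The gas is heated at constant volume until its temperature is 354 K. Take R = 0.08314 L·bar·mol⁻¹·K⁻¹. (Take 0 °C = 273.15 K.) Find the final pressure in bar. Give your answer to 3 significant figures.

Convert: T₁ = 310.0 K.
From PV = nRT: V₁ = nRT₁/P₁ = 640.8 L.
V constant ⇒ P ∝ T: V₂ = V₁; P₂ = P₁·(T₂/T₁) = 1.199 bar.

P₂ ≈ 1.20 bar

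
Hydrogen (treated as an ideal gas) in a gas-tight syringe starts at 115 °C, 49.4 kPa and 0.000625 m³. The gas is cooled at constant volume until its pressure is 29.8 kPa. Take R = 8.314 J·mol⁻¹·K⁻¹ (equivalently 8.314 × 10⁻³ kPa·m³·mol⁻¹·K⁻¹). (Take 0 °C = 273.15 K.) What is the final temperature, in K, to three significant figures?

Convert: T₁ = 388.1 K.
V constant ⇒ P ∝ T: V₂ = V₁; T₂ = T₁·(P₂/P₁) = 234.1 K.

T₂ ≈ 234 K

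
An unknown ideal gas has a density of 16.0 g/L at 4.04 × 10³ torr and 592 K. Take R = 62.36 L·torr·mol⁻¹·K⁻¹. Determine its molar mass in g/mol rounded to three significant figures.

ρ = PM/(RT) ⇒ M = ρRT/P = (16.0 × 62.36 × 592.0) / 4.04e+03

M ≈ 146 g/mol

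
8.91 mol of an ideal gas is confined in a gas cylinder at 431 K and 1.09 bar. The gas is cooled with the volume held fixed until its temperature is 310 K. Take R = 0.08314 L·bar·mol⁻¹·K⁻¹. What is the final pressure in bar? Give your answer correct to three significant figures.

From PV = nRT: V₁ = nRT₁/P₁ = 292.9 L.
Isochoric, so P/T is constant: V₂ = V₁; P₂ = P₁·(T₂/T₁) = 0.7840 bar.

P₂ ≈ 0.784 bar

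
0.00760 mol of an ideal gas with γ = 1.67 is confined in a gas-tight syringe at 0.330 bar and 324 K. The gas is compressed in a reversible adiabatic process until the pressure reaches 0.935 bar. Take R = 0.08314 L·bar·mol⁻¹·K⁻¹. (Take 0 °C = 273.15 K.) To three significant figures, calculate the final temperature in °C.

T₂ ≈ 219 °C

From PV = nRT: V₁ = nRT₁/P₁ = 0.6204 L.
Reversible adiabatic, γ = 1.67: T₂ = T₁·(P₂/P₁)^((γ−1)/γ) = 492.0 K; V₂ = V₁·(P₁/P₂)^(1/γ) = 0.3325 L.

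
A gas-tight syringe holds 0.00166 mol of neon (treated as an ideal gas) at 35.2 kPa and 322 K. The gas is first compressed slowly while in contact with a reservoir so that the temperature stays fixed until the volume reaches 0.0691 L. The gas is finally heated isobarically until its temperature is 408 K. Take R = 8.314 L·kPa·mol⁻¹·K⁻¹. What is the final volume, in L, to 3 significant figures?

From PV = nRT: V₁ = nRT₁/P₁ = 0.1262 L.
T constant ⇒ Boyle's law P V = const: T₂ = T₁; P₂ = P₁·(V₁/V₂) = 64.31 kPa.
Isobaric, so V/T is constant: P₃ = P₂; V₃ = V₂·(T₃/T₂) = 0.08756 L.

V₃ ≈ 0.0876 L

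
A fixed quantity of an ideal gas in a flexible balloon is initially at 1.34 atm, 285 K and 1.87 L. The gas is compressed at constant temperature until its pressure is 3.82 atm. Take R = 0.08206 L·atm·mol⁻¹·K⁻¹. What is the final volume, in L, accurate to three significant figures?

Isothermal, so P V is constant: T₂ = T₁; V₂ = V₁·(P₁/P₂) = 0.6560 L.

V₂ ≈ 0.656 L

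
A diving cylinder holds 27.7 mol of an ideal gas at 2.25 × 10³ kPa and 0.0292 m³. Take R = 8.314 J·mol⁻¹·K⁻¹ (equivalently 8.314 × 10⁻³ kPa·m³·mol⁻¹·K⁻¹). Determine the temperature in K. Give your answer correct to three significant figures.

T ≈ 285 K

PV = nRT ⇒ T = PV/(nR) = (2.25e+03 × 0.0292) / (27.7 × 8.314 × 10⁻³)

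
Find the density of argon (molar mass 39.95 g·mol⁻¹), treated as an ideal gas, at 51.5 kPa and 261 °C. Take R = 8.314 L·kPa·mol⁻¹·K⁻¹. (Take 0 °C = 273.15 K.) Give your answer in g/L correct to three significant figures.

ρ = PM/(RT) = (51.5 × 39.95) / (8.314 × 534.1)

ρ ≈ 0.463 g/L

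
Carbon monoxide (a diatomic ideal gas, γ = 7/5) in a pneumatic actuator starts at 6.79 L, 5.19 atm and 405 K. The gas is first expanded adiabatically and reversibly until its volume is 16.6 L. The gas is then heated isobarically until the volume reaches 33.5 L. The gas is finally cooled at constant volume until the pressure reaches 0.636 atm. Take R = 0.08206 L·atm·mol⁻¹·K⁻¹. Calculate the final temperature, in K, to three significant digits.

T₄ ≈ 245 K

Adiabatic (γ = 7/5), T V^(γ−1) and P V^γ constant: T₂ = T₁·(V₁/V₂)^(γ−1) = 283.2 K; P₂ = P₁·(V₁/V₂)^γ = 1.485 atm.
P constant ⇒ V ∝ T: P₃ = P₂; T₃ = T₂·(V₃/V₂) = 571.6 K.
V constant ⇒ P ∝ T: V₄ = V₃; T₄ = T₃·(P₄/P₃) = 244.9 K.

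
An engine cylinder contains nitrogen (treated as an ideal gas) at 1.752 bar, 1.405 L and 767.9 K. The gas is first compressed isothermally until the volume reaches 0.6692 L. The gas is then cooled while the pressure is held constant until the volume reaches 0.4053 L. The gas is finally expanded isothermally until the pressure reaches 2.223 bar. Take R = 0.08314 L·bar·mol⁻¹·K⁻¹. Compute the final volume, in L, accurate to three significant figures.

Isothermal, so P V is constant: T₂ = T₁; P₂ = P₁·(V₁/V₂) = 3.678 bar.
Isobaric, so V/T is constant: P₃ = P₂; T₃ = T₂·(V₃/V₂) = 465.1 K.
T constant ⇒ Boyle's law P V = const: T₄ = T₃; V₄ = V₃·(P₃/P₄) = 0.6706 L.

V₄ ≈ 0.671 L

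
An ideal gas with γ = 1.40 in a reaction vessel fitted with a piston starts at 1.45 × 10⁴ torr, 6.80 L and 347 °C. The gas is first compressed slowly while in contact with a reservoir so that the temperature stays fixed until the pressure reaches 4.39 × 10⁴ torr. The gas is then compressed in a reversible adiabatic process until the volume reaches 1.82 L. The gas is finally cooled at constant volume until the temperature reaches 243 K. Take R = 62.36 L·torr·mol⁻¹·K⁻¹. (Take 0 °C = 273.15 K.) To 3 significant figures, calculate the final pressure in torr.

P₄ ≈ 2.12e+04 torr

Convert: T₁ = 620.1 K.
Isothermal, so P V is constant: T₂ = T₁; V₂ = V₁·(P₁/P₂) = 2.246 L.
Adiabatic (γ = 1.40), T V^(γ−1) and P V^γ constant: T₃ = T₂·(V₂/V₃)^(γ−1) = 674.6 K; P₃ = P₂·(V₂/V₃)^γ = 5.893e+04 torr.
Isochoric, so P/T is constant: V₄ = V₃; P₄ = P₃·(T₄/T₃) = 2.123e+04 torr.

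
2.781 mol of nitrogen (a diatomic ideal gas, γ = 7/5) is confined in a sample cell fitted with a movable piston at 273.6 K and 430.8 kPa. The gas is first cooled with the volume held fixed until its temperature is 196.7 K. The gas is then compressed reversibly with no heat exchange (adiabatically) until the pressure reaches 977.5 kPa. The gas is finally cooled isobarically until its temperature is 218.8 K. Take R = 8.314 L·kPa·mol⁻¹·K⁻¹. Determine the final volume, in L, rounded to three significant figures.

From PV = nRT: V₁ = nRT₁/P₁ = 14.68 L.
V constant ⇒ P ∝ T: V₂ = V₁; P₂ = P₁·(T₂/T₁) = 309.7 kPa.
Adiabatic (γ = 7/5), T V^(γ−1) and P V^γ constant: T₃ = T₂·(P₃/P₂)^((γ−1)/γ) = 273.2 K; V₃ = V₂·(P₂/P₃)^(1/γ) = 6.461 L.
Isobaric, so V/T is constant: P₄ = P₃; V₄ = V₃·(T₄/T₃) = 5.175 L.

V₄ ≈ 5.18 L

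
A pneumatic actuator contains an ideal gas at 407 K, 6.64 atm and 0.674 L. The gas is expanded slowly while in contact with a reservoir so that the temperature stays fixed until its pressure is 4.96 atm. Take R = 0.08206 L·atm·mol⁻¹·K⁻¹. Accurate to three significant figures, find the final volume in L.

Isothermal, so P V is constant: T₂ = T₁; V₂ = V₁·(P₁/P₂) = 0.9023 L.

V₂ ≈ 0.902 L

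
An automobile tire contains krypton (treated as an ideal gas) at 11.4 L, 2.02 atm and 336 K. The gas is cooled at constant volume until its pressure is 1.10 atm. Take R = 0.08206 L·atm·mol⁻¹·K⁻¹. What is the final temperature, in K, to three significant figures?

Isochoric, so P/T is constant: V₂ = V₁; T₂ = T₁·(P₂/P₁) = 183.0 K.

T₂ ≈ 183 K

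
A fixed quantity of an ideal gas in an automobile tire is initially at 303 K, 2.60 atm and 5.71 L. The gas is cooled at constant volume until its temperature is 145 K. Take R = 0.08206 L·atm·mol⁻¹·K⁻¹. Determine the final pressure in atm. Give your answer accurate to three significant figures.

P₂ ≈ 1.24 atm

Isochoric, so P/T is constant: V₂ = V₁; P₂ = P₁·(T₂/T₁) = 1.244 atm.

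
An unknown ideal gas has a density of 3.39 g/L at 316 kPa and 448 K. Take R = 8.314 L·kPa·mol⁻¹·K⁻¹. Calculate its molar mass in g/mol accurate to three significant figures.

M ≈ 40.0 g/mol

ρ = PM/(RT) ⇒ M = ρRT/P = (3.39 × 8.314 × 448.0) / 316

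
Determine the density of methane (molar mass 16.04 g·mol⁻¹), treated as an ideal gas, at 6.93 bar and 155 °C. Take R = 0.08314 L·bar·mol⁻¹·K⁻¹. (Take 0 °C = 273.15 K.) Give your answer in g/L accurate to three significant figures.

ρ ≈ 3.12 g/L

ρ = PM/(RT) = (6.93 × 16.04) / (0.08314 × 428.1)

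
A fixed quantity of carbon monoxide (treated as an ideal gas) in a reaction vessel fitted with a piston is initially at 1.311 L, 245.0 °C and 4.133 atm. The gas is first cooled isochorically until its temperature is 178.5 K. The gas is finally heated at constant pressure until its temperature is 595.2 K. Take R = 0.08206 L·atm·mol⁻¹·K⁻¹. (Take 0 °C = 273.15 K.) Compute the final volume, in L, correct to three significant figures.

V₃ ≈ 4.37 L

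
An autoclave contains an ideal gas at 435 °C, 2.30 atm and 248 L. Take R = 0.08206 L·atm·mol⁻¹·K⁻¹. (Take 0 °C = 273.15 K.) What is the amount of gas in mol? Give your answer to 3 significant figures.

n ≈ 9.82 mol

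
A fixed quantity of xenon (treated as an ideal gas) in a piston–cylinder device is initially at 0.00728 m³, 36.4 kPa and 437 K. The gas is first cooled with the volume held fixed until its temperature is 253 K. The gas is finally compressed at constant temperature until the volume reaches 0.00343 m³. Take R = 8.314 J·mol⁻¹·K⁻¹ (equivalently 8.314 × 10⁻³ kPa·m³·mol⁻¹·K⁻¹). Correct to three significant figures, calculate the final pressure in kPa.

P₃ ≈ 44.7 kPa

Isochoric, so P/T is constant: V₂ = V₁; P₂ = P₁·(T₂/T₁) = 21.07 kPa.
Isothermal, so P V is constant: T₃ = T₂; P₃ = P₂·(V₂/V₃) = 44.73 kPa.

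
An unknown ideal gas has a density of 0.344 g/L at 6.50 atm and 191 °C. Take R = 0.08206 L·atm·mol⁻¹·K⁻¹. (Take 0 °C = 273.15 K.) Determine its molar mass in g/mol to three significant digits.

M ≈ 2.02 g/mol

ρ = PM/(RT) ⇒ M = ρRT/P = (0.344 × 0.08206 × 464.1) / 6.50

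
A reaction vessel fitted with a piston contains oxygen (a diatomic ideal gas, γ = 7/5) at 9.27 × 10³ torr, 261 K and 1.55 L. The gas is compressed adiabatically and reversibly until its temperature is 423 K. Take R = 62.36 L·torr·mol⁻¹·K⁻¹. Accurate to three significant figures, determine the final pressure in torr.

P₂ ≈ 5.02e+04 torr

Adiabatic (γ = 7/5), T V^(γ−1) and P V^γ constant: P₂ = P₁·(T₂/T₁)^(γ/(γ−1)) = 5.024e+04 torr; V₂ = V₁·(T₁/T₂)^(1/(γ−1)) = 0.4635 L.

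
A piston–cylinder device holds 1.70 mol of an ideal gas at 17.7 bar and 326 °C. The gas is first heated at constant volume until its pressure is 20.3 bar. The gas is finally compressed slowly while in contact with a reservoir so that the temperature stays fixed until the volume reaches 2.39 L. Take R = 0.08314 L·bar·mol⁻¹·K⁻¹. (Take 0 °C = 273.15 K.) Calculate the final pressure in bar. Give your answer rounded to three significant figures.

Convert: T₁ = 599.1 K.
From PV = nRT: V₁ = nRT₁/P₁ = 4.784 L.
Isochoric, so P/T is constant: V₂ = V₁; T₂ = T₁·(P₂/P₁) = 687.2 K.
T constant ⇒ Boyle's law P V = const: T₃ = T₂; P₃ = P₂·(V₂/V₃) = 40.64 bar.

P₃ ≈ 40.6 bar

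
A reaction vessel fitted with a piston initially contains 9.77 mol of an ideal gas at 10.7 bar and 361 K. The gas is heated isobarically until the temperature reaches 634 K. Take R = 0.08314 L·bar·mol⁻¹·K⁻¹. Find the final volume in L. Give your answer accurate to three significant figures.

V₂ ≈ 48.1 L

From PV = nRT: V₁ = nRT₁/P₁ = 27.40 L.
P constant ⇒ V ∝ T: P₂ = P₁; V₂ = V₁·(T₂/T₁) = 48.13 L.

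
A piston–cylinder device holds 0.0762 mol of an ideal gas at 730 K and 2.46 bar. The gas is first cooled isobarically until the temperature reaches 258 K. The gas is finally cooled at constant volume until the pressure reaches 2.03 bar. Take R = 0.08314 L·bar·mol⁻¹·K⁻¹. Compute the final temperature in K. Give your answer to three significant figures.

From PV = nRT: V₁ = nRT₁/P₁ = 1.880 L.
P constant ⇒ V ∝ T: P₂ = P₁; V₂ = V₁·(T₂/T₁) = 0.6644 L.
V constant ⇒ P ∝ T: V₃ = V₂; T₃ = T₂·(P₃/P₂) = 212.9 K.

T₃ ≈ 213 K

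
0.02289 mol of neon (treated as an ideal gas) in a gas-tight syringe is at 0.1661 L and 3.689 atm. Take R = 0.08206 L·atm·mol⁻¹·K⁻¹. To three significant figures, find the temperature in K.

T ≈ 326 K

PV = nRT ⇒ T = PV/(nR) = (3.689 × 0.1661) / (0.02289 × 0.08206)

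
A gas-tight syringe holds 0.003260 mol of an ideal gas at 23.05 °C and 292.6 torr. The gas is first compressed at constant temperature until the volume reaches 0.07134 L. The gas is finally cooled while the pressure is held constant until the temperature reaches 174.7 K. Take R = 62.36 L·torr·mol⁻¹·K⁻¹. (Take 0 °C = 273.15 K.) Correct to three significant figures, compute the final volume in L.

V₃ ≈ 0.0421 L

Convert: T₁ = 296.2 K.
From PV = nRT: V₁ = nRT₁/P₁ = 0.2058 L.
T constant ⇒ Boyle's law P V = const: T₂ = T₁; P₂ = P₁·(V₁/V₂) = 844.1 torr.
P constant ⇒ V ∝ T: P₃ = P₂; V₃ = V₂·(T₃/T₂) = 0.04208 L.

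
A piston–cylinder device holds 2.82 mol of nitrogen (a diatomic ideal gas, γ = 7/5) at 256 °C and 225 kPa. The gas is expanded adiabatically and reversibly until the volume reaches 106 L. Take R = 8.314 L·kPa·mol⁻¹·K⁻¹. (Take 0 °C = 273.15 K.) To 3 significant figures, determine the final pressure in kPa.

P₂ ≈ 90.1 kPa

Convert: T₁ = 529.1 K.
From PV = nRT: V₁ = nRT₁/P₁ = 55.14 L.
Adiabatic (γ = 7/5), T V^(γ−1) and P V^γ constant: T₂ = T₁·(V₁/V₂)^(γ−1) = 407.4 K; P₂ = P₁·(V₁/V₂)^γ = 90.11 kPa.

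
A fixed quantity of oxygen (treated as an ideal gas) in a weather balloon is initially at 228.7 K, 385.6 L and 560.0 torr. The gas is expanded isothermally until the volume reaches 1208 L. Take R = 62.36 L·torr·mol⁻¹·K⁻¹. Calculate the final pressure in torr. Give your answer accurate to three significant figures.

T constant ⇒ Boyle's law P V = const: T₂ = T₁; P₂ = P₁·(V₁/V₂) = 178.8 torr.

P₂ ≈ 179 torr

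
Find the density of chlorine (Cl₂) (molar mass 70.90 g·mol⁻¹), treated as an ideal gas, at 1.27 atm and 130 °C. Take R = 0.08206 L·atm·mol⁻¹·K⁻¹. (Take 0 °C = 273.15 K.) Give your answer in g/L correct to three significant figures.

ρ = PM/(RT) = (1.27 × 70.90) / (0.08206 × 403.1)

ρ ≈ 2.72 g/L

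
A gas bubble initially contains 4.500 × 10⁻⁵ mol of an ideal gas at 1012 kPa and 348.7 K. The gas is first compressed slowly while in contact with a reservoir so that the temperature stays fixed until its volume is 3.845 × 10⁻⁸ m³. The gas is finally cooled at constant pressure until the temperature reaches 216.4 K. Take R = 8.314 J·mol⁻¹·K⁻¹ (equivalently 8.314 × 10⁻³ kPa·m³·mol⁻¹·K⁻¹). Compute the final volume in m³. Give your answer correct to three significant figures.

V₃ ≈ 2.39e-08 m³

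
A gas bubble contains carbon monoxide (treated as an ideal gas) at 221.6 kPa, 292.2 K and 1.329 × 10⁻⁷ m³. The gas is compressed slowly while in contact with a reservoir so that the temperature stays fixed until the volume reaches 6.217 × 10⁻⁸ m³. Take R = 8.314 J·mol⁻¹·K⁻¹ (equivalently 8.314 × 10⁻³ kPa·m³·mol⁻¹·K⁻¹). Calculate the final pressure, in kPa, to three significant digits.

T constant ⇒ Boyle's law P V = const: T₂ = T₁; P₂ = P₁·(V₁/V₂) = 473.7 kPa.

P₂ ≈ 474 kPa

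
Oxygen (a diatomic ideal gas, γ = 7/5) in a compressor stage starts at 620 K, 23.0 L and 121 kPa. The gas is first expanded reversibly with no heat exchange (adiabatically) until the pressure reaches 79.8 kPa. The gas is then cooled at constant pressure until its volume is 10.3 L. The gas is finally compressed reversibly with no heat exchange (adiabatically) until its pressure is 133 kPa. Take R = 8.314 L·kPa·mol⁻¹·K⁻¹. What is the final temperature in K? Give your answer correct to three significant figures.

Reversible adiabatic, γ = 7/5: T₂ = T₁·(P₂/P₁)^((γ−1)/γ) = 550.5 K; V₂ = V₁·(P₁/P₂)^(1/γ) = 30.96 L.
Isobaric, so V/T is constant: P₃ = P₂; T₃ = T₂·(V₃/V₂) = 183.1 K.
Reversible adiabatic, γ = 7/5: T₄ = T₃·(P₄/P₃)^((γ−1)/γ) = 211.9 K; V₄ = V₃·(P₃/P₄)^(1/γ) = 7.151 L.

T₄ ≈ 212 K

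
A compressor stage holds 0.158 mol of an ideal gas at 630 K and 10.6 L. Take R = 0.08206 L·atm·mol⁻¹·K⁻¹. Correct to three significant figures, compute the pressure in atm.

PV = nRT ⇒ P = nRT/V = (0.158 × 0.08206 × 630) / 10.6

P ≈ 0.771 atm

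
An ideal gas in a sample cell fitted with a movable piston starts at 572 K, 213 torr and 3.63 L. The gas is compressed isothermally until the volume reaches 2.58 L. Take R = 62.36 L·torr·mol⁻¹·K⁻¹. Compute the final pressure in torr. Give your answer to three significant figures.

Isothermal, so P V is constant: T₂ = T₁; P₂ = P₁·(V₁/V₂) = 299.7 torr.

P₂ ≈ 300 torr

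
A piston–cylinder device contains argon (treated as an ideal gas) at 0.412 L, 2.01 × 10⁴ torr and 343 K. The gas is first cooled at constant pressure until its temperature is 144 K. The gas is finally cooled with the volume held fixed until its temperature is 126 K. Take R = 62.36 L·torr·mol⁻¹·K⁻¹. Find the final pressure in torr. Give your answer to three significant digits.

Isobaric, so V/T is constant: P₂ = P₁; V₂ = V₁·(T₂/T₁) = 0.1730 L.
V constant ⇒ P ∝ T: V₃ = V₂; P₃ = P₂·(T₃/T₂) = 1.759e+04 torr.

P₃ ≈ 1.76e+04 torr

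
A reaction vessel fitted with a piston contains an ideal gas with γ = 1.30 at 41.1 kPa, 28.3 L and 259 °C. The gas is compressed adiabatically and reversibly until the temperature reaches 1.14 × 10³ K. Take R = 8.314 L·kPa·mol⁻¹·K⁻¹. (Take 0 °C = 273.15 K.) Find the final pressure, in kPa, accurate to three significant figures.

Convert: T₁ = 532.1 K.
Reversible adiabatic, γ = 1.30: P₂ = P₁·(T₂/T₁)^(γ/(γ−1)) = 1116 kPa; V₂ = V₁·(T₁/T₂)^(1/(γ−1)) = 2.233 L.

P₂ ≈ 1.12e+03 kPa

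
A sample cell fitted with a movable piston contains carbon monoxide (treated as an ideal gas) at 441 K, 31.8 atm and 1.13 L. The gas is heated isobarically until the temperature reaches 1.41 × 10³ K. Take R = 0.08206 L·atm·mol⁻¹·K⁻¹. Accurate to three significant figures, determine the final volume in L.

V₂ ≈ 3.61 L

P constant ⇒ V ∝ T: P₂ = P₁; V₂ = V₁·(T₂/T₁) = 3.613 L.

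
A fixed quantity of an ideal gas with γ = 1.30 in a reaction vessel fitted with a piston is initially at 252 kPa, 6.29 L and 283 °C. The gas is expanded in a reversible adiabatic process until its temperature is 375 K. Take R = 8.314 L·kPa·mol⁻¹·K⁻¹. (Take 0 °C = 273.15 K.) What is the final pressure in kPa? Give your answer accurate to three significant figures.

Convert: T₁ = 556.1 K.
Reversible adiabatic, γ = 1.30: P₂ = P₁·(T₂/T₁)^(γ/(γ−1)) = 45.68 kPa; V₂ = V₁·(T₁/T₂)^(1/(γ−1)) = 23.40 L.

P₂ ≈ 45.7 kPa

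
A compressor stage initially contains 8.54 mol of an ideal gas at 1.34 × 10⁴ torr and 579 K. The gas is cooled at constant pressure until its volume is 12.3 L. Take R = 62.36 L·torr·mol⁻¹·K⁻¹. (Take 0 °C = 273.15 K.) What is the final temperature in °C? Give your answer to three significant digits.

From PV = nRT: V₁ = nRT₁/P₁ = 23.01 L.
P constant ⇒ V ∝ T: P₂ = P₁; T₂ = T₁·(V₂/V₁) = 309.5 K.

T₂ ≈ 36.3 °C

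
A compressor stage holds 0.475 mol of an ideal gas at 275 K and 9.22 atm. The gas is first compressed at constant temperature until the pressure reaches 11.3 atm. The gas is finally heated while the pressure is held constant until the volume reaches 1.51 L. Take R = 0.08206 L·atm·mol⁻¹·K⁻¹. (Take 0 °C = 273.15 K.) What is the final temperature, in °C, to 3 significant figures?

From PV = nRT: V₁ = nRT₁/P₁ = 1.163 L.
Isothermal, so P V is constant: T₂ = T₁; V₂ = V₁·(P₁/P₂) = 0.9486 L.
P constant ⇒ V ∝ T: P₃ = P₂; T₃ = T₂·(V₃/V₂) = 437.8 K.

T₃ ≈ 165 °C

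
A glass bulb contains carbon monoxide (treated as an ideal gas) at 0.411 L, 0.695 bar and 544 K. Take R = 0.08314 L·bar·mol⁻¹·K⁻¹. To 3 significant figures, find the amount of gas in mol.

PV = nRT ⇒ n = PV/(RT) = (0.695 × 0.411) / (0.08314 × 544)

n ≈ 0.00632 mol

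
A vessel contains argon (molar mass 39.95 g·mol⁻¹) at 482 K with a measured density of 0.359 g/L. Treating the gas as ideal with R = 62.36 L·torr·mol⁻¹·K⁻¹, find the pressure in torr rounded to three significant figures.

P ≈ 270 torr

ρ = PM/(RT) ⇒ P = ρRT/M = (0.359 × 62.36 × 482.0) / 39.95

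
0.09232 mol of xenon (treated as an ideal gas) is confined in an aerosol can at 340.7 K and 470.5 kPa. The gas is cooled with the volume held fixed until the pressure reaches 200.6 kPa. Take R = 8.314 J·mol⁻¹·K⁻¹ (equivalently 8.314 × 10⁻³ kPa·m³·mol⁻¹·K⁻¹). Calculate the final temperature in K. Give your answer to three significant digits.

T₂ ≈ 145 K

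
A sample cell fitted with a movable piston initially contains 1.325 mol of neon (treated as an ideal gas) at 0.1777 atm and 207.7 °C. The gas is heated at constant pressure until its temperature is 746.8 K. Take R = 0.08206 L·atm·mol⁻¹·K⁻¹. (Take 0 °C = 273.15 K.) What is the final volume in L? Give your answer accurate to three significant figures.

V₂ ≈ 457 L

Convert: T₁ = 480.8 K.
From PV = nRT: V₁ = nRT₁/P₁ = 294.2 L.
P constant ⇒ V ∝ T: P₂ = P₁; V₂ = V₁·(T₂/T₁) = 456.9 L.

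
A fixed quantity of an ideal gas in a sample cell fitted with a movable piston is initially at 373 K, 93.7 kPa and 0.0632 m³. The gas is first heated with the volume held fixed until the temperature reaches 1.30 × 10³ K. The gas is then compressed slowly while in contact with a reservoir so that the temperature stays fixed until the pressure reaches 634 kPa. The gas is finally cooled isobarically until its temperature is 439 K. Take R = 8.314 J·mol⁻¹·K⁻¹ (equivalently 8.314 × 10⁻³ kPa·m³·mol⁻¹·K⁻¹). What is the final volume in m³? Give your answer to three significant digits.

V₄ ≈ 0.0110 m³

V constant ⇒ P ∝ T: V₂ = V₁; P₂ = P₁·(T₂/T₁) = 326.6 kPa.
T constant ⇒ Boyle's law P V = const: T₃ = T₂; V₃ = V₂·(P₂/P₃) = 0.03255 m³.
P constant ⇒ V ∝ T: P₄ = P₃; V₄ = V₃·(T₄/T₃) = 0.01099 m³.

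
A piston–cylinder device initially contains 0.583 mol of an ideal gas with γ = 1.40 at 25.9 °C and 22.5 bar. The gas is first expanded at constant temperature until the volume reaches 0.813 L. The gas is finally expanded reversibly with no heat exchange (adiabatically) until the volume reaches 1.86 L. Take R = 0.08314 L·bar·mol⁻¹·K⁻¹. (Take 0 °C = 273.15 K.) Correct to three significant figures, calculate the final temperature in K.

T₃ ≈ 215 K

Convert: T₁ = 299.0 K.
From PV = nRT: V₁ = nRT₁/P₁ = 0.6442 L.
T constant ⇒ Boyle's law P V = const: T₂ = T₁; P₂ = P₁·(V₁/V₂) = 17.83 bar.
Reversible adiabatic, γ = 1.40: T₃ = T₂·(V₂/V₃)^(γ−1) = 214.8 K; P₃ = P₂·(V₂/V₃)^γ = 5.597 bar.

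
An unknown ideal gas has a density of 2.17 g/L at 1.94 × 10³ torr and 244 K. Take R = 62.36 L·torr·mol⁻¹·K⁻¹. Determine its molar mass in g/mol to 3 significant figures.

M ≈ 17.0 g/mol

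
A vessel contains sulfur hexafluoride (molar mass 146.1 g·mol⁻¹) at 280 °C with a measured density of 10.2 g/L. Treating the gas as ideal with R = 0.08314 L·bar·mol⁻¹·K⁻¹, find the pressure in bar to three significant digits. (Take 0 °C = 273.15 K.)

ρ = PM/(RT) ⇒ P = ρRT/M = (10.2 × 0.08314 × 553.1) / 146.1

P ≈ 3.21 bar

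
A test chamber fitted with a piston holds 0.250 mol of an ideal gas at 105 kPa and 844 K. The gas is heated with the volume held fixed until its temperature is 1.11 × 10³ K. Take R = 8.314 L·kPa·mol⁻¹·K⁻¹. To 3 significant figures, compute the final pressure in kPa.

From PV = nRT: V₁ = nRT₁/P₁ = 16.71 L.
V constant ⇒ P ∝ T: V₂ = V₁; P₂ = P₁·(T₂/T₁) = 138.1 kPa.

P₂ ≈ 138 kPa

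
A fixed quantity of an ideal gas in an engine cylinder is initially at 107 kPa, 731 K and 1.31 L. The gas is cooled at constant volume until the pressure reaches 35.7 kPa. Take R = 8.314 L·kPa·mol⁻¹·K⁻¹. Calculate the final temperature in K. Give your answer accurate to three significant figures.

Isochoric, so P/T is constant: V₂ = V₁; T₂ = T₁·(P₂/P₁) = 243.9 K.

T₂ ≈ 244 K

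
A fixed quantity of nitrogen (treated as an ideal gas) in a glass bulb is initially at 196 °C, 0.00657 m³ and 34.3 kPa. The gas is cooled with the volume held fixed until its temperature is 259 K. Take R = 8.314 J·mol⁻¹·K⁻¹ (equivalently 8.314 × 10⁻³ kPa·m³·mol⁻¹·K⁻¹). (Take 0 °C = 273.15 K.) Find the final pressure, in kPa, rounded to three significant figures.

P₂ ≈ 18.9 kPa

Convert: T₁ = 469.1 K.
Isochoric, so P/T is constant: V₂ = V₁; P₂ = P₁·(T₂/T₁) = 18.94 kPa.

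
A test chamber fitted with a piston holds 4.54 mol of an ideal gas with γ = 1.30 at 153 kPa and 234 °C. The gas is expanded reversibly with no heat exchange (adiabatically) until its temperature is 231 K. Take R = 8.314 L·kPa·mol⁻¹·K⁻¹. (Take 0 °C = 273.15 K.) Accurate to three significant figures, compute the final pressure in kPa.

P₂ ≈ 5.07 kPa

Convert: T₁ = 507.1 K.
From PV = nRT: V₁ = nRT₁/P₁ = 125.1 L.
Adiabatic (γ = 1.30), T V^(γ−1) and P V^γ constant: P₂ = P₁·(T₂/T₁)^(γ/(γ−1)) = 5.067 kPa; V₂ = V₁·(T₁/T₂)^(1/(γ−1)) = 1721 L.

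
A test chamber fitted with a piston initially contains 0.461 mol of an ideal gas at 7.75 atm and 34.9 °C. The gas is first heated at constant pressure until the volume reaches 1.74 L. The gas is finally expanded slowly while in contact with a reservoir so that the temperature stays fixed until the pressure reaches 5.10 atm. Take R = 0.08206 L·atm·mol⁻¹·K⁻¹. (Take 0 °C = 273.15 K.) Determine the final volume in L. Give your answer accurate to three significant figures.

Convert: T₁ = 308.0 K.
From PV = nRT: V₁ = nRT₁/P₁ = 1.504 L.
Isobaric, so V/T is constant: P₂ = P₁; T₂ = T₁·(V₂/V₁) = 356.5 K.
Isothermal, so P V is constant: T₃ = T₂; V₃ = V₂·(P₂/P₃) = 2.644 L.

V₃ ≈ 2.64 L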